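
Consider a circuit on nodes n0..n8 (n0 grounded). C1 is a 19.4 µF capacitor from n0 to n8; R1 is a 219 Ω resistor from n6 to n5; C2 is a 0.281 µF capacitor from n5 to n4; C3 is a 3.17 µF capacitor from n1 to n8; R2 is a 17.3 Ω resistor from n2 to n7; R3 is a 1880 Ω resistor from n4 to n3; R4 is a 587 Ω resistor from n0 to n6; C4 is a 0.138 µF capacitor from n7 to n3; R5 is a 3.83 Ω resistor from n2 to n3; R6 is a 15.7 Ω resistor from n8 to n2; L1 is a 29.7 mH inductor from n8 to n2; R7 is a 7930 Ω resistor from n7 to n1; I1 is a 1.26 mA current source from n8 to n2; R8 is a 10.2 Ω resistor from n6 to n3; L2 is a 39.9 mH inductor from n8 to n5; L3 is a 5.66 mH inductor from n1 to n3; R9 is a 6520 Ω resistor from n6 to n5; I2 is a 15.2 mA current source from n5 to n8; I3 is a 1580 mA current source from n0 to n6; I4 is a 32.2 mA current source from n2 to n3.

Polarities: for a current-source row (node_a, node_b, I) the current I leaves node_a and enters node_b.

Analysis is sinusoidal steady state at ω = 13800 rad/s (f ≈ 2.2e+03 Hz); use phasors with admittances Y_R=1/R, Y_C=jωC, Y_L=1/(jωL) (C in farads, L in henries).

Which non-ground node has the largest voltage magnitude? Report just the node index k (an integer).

Apply KCL at each of the 8 non-ground nodes and solve the resulting linear system.
Node n1: branches {C3, R7, L3} → V_1 = -10.18-10.00j
Node n2: branches {R2, R5, R6, L1, I1, I4} → V_2 = 19.61+2.745j
Node n3: branches {R3, C4, R5, R8, L3, I4} → V_3 = 24.62+4.578j
Node n4: branches {C2, R3} → V_4 = 26.80+14.96j
Node n5: branches {R1, C2, L2, R9, I2} → V_5 = 28.23+14.66j
Node n6: branches {R1, R4, R8, R9, I3} → V_6 = 39.51+4.959j
Node n7: branches {R2, C4, R7} → V_7 = 19.49+2.886j
Node n8: branches {C1, C3, R6, L1, I1, L2, I2} → V_8 = -0.03156-5.650j

6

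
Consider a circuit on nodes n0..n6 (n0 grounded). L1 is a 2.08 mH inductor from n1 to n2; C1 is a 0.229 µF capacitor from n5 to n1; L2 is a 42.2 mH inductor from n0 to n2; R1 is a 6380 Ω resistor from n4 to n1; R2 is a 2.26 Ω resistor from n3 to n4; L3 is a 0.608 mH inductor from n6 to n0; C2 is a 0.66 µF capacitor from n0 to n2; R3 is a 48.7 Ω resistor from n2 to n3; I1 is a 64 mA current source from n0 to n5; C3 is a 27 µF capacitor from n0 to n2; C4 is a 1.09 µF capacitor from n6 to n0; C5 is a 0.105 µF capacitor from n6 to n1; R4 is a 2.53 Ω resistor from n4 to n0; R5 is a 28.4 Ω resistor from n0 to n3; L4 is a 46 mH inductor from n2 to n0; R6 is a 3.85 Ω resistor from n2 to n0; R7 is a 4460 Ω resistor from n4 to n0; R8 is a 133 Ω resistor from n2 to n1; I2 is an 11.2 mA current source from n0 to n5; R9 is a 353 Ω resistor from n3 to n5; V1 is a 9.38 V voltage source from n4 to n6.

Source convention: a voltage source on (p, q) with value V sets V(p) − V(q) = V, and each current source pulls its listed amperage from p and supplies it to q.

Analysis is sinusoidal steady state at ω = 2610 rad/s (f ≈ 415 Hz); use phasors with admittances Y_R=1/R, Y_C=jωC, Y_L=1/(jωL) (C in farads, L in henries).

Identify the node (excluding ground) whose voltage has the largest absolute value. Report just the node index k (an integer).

5

Element admittances at ω=2610 rad/s:
  Y(L1) = 0.000-0.1842j S between n1,n2
  Y(C1) = 0.000+0.0005977j S between n5,n1
  Y(L2) = 0.000-0.009079j S between n0,n2
  Y(R1) = 0.0001567+0.000j S between n4,n1
  Y(R2) = 0.4425+0.000j S between n3,n4
  Y(L3) = 0.000-0.6302j S between n6,n0
  Y(C2) = 0.000+0.001723j S between n0,n2
  Y(R3) = 0.02053+0.000j S between n2,n3
  I1: injects 0.064 A into n5 (from n0)
  Y(C3) = 0.000+0.07047j S between n0,n2
  Y(C4) = 0.000+0.002845j S between n6,n0
  Y(C5) = 0.000+0.0002741j S between n6,n1
  Y(R4) = 0.3953+0.000j S between n4,n0
  Y(R5) = 0.03521+0.000j S between n0,n3
  Y(L4) = 0.000-0.008329j S between n2,n0
  Y(R6) = 0.2597+0.000j S between n2,n0
  Y(R7) = 0.0002242+0.000j S between n4,n0
  Y(R8) = 0.007519+0.000j S between n2,n1
  I2: injects 0.0112 A into n5 (from n0)
  Y(R9) = 0.002833+0.000j S between n3,n5
  V1: constraint V(n4)−V(n6) = 9.38
Assemble and solve the 7×7 MNA system:
  V(n1)=0.3043-0.2590j  V(n2)=0.3908-0.3062j  V(n3)=5.760-3.930j  V(n4)=6.311-4.371j  V(n5)=30.20-10.24j  V(n6)=-3.069-4.371j
  i(V1)=-2.741+1.924j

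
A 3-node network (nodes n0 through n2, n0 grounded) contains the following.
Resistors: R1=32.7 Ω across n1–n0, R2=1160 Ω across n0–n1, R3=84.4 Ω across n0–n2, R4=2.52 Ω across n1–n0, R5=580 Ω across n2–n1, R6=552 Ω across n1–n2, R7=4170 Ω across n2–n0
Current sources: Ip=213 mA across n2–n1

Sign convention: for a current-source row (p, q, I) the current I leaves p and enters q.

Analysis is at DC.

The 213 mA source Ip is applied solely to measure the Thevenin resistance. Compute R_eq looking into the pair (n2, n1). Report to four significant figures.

Apply KCL at each of the 2 non-ground nodes and solve the resulting linear system.
Node n1: branches {R1, R2, R4, R5, R6, Ip} → V_1 = 0.3824
Node n2: branches {R3, R5, R6, R7, Ip} → V_2 = -13.55

R_eq = 65.39 Ω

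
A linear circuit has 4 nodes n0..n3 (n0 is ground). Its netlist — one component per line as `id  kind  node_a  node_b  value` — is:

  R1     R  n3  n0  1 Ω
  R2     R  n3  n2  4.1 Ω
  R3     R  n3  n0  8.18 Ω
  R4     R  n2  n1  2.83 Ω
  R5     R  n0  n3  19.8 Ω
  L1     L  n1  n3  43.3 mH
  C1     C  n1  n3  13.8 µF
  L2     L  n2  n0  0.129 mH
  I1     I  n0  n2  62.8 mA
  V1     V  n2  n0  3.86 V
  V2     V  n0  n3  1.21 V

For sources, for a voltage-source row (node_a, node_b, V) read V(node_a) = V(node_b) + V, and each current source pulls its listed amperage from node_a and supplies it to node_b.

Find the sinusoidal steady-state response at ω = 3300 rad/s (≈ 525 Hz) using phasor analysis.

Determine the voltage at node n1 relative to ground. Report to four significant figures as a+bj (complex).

Apply KCL at each of the 3 non-ground nodes and solve the resulting linear system.
Node n1: branches {R4, L1, C1} → V_1 = 3.800-0.5465j
Node n2: branches {R2, R4, L2, I1, V1} → V_2 = 3.860+0.000j
Node n3: branches {R1, R2, R3, R5, L1, C1, V2} → V_3 = -1.210+0.000j
Source currents: i(V1)=-1.195+8.874j, i(V2)=-2.677-0.1931j

3.800-0.5465j V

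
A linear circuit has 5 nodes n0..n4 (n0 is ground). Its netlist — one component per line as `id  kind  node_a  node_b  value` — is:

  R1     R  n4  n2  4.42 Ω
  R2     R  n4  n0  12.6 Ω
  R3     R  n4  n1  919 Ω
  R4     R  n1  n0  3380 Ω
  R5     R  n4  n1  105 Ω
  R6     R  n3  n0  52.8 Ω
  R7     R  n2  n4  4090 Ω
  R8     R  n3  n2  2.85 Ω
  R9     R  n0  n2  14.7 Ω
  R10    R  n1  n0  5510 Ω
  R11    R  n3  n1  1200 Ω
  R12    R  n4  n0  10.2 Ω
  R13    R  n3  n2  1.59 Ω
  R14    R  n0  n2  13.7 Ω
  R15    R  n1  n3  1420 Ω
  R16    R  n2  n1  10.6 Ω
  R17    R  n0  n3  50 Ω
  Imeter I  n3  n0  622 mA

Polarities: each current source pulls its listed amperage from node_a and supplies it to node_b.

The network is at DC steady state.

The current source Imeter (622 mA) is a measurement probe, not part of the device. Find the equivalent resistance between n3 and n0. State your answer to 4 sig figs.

Element admittances at DC:
  Y(R1) = 0.2262 S between n4,n2
  Y(R2) = 0.07937 S between n4,n0
  Y(R3) = 0.001088 S between n4,n1
  Y(R4) = 0.0002959 S between n1,n0
  Y(R5) = 0.009524 S between n4,n1
  Y(R6) = 0.01894 S between n3,n0
  Y(R7) = 0.0002445 S between n2,n4
  Y(R8) = 0.3509 S between n3,n2
  Y(R9) = 0.06803 S between n0,n2
  Y(R10) = 0.0001815 S between n1,n0
  Y(R11) = 0.0008333 S between n3,n1
  Y(R12) = 0.09804 S between n4,n0
  Y(R13) = 0.6289 S between n3,n2
  Y(R14) = 0.07299 S between n0,n2
  Y(R15) = 0.0007042 S between n1,n3
  Y(R16) = 0.09434 S between n2,n1
  Y(R17) = 0.02000 S between n0,n3
  Imeter: injects 0.622 A into n0 (from n3)
Assemble and solve the 4×4 MNA system:
  V(n1)=-2.042  V(n2)=-2.135  V(n3)=-2.663  V(n4)=-1.219

R_eq = 4.281 Ω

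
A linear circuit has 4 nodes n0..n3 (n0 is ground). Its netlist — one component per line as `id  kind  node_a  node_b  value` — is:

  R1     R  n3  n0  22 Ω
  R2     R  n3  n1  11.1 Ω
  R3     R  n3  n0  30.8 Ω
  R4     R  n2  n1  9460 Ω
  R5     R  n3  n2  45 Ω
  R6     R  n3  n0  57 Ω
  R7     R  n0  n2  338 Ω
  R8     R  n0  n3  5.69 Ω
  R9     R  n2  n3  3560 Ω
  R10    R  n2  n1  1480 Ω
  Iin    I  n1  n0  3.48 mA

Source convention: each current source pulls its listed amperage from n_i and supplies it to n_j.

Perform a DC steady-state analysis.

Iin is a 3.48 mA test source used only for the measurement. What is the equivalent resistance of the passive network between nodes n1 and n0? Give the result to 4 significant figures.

R_eq = 14.65 Ω

Apply KCL at each of the 3 non-ground nodes and solve the resulting linear system.
Node n1: branches {R2, R4, R10, Iin} → V_1 = -0.05099
Node n2: branches {R4, R5, R7, R9, R10} → V_2 = -0.01240
Node n3: branches {R1, R2, R3, R5, R6, R8, R9} → V_3 = -0.01270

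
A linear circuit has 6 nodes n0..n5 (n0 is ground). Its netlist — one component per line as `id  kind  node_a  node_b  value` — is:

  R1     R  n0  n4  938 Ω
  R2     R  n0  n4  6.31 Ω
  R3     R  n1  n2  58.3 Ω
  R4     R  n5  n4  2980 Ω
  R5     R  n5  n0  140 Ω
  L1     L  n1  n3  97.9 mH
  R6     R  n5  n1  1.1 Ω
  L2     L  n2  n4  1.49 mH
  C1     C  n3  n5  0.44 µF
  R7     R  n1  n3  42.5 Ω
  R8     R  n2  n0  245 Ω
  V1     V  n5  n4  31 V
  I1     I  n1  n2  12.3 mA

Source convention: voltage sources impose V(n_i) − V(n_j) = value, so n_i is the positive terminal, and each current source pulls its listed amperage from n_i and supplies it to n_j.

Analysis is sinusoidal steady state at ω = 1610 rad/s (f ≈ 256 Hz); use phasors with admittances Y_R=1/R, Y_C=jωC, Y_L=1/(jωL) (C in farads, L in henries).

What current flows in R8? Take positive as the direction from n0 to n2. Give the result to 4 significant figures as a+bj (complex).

0.005036-0.005141j A

Apply KCL at each of the 5 non-ground nodes and solve the resulting linear system.
Node n1: branches {R3, L1, R6, R7, I1} → V_1 = 29.12-0.006495j
Node n2: branches {R3, L2, R8, I1} → V_2 = -1.234+1.260j
Node n3: branches {L1, C1, R7} → V_3 = 29.11+0.01036j
Node n4: branches {R1, R2, R4, L2, V1} → V_4 = -1.298-0.03084j
Node n5: branches {R4, R5, R6, C1, V1} → V_5 = 29.70-0.03084j
Source currents: i(V1)=-0.7554+0.02194j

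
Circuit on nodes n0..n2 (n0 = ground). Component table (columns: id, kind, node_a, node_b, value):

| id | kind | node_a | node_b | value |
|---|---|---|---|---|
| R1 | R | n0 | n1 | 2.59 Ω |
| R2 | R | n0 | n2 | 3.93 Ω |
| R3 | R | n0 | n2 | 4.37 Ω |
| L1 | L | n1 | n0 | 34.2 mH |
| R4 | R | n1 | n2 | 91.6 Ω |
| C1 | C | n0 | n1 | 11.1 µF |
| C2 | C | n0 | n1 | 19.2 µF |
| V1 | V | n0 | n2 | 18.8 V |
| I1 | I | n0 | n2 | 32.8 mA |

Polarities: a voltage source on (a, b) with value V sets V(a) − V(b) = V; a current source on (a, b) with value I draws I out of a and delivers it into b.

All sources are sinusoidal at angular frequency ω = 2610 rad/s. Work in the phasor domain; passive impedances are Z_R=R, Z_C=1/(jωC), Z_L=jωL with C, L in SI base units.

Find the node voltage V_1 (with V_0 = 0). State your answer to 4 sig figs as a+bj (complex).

-0.5023+0.08588j V

Element admittances at ω=2610 rad/s:
  Y(R1) = 0.3861+0.000j S between n0,n1
  Y(R2) = 0.2545+0.000j S between n0,n2
  Y(R3) = 0.2288+0.000j S between n0,n2
  Y(L1) = 0.000-0.01120j S between n1,n0
  Y(R4) = 0.01092+0.000j S between n1,n2
  Y(C1) = 0.000+0.02897j S between n0,n1
  Y(C2) = 0.000+0.05011j S between n0,n1
  V1: constraint V(n0)−V(n2) = 18.8
  I1: injects 0.0328 A into n2 (from n0)
Assemble and solve the 3×3 MNA system:
  V(n1)=-0.5023+0.08588j  V(n2)=-18.80+0.000j
  i(V1)=-9.318-0.0009375j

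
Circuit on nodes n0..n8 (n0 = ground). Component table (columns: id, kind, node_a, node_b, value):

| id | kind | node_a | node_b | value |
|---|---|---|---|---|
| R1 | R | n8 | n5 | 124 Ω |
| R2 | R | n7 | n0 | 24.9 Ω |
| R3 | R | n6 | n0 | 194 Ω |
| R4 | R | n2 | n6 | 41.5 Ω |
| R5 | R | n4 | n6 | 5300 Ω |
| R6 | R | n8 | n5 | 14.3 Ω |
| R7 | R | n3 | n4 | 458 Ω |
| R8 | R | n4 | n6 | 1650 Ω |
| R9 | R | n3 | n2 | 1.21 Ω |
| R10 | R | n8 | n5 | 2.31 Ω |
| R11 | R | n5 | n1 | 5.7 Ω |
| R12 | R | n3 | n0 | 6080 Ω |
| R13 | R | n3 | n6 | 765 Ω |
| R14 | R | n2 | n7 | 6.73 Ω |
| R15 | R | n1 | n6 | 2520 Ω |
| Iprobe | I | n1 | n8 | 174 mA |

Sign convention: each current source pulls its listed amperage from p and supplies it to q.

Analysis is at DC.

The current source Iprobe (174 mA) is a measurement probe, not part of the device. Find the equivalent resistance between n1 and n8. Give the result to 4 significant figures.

Apply KCL at each of the 8 non-ground nodes and solve the resulting linear system.
Node n1: branches {R11, R15, Iprobe} → V_1 = 0.000
Node n2: branches {R4, R9, R14} → V_2 = 0.000
Node n3: branches {R7, R9, R12, R13} → V_3 = 0.000
Node n4: branches {R5, R7, R8} → V_4 = 0.000
Node n5: branches {R1, R6, R10, R11} → V_5 = 0.9918
Node n6: branches {R3, R4, R5, R8, R13, R15} → V_6 = 0.000
Node n7: branches {R2, R14} → V_7 = 0.000
Node n8: branches {R1, R6, R10, Iprobe} → V_8 = 1.332

R_eq = 7.657 Ω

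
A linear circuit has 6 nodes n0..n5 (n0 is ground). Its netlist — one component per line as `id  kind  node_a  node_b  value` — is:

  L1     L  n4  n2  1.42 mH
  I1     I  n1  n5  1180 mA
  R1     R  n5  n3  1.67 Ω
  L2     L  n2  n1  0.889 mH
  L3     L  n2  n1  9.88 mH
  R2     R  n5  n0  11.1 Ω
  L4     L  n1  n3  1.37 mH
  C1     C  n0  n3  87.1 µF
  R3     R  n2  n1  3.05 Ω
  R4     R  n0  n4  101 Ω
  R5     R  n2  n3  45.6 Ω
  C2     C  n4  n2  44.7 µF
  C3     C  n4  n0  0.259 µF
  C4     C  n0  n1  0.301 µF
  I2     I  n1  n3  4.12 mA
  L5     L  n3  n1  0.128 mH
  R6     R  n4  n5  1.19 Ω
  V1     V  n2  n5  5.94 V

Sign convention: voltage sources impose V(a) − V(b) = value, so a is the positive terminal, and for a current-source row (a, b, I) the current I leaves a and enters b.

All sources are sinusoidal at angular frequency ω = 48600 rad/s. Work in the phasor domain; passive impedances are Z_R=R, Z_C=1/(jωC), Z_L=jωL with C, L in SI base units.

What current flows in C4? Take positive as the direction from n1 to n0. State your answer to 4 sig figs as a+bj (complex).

-0.01028+0.02256j A

Apply KCL at each of the 5 non-ground nodes and solve the resulting linear system.
Node n1: branches {I1, L2, L3, L4, R3, C4, I2, L5} → V_1 = 1.542+0.7025j
Node n2: branches {L1, L2, L3, R3, R5, C2, V1} → V_2 = 5.538+0.2363j
Node n3: branches {R1, L4, C1, R5, I2, L5} → V_3 = -0.02963-0.006600j
Node n4: branches {L1, R4, C2, C3, R6} → V_4 = 4.720+2.240j
Node n5: branches {I1, R1, R2, R6, V1} → V_5 = -0.4019+0.2363j
Source currents: i(V1)=-5.743-1.517j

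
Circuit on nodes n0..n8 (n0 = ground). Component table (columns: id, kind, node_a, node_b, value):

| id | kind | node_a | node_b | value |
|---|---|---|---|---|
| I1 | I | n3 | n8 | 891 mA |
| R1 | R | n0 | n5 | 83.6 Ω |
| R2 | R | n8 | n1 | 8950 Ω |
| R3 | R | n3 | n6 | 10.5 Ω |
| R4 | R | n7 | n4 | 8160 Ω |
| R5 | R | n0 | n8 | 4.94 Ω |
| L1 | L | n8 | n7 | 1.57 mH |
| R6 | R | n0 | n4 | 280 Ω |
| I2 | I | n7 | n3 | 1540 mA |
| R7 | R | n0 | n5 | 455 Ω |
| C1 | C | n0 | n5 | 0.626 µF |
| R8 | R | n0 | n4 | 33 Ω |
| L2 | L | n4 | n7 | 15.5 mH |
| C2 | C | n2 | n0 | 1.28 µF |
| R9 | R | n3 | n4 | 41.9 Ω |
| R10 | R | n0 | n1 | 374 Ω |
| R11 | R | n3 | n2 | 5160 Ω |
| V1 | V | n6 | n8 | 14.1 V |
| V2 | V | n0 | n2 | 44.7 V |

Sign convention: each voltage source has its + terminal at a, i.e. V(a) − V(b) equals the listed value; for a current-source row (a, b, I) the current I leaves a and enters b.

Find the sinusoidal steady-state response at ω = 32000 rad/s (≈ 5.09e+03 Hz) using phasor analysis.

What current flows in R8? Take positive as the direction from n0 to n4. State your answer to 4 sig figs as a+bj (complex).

-0.1367-0.001041j A

Apply KCL at each of the 8 non-ground nodes and solve the resulting linear system.
Node n1: branches {R2, R10} → V_1 = -0.03263-0.0002307j
Node n2: branches {C2, R11, V2} → V_2 = -44.70+0.000j
Node n3: branches {I1, R3, I2, R9, R11} → V_3 = 16.88+0.002285j
Node n4: branches {R4, R6, R8, L2, R9} → V_4 = 4.511+0.03437j
Node n5: branches {R1, R7, C1} → V_5 = 0.000+0.000j
Node n6: branches {R3, V1} → V_6 = 13.29-0.005750j
Node n7: branches {R4, L1, I2, L2} → V_7 = -0.7165-70.23j
Node n8: branches {I1, R2, R5, L1, V1} → V_8 = -0.8135-0.005750j
Source currents: i(V1)=0.3419+0.0007653j, i(V2)=-0.01193-1.831j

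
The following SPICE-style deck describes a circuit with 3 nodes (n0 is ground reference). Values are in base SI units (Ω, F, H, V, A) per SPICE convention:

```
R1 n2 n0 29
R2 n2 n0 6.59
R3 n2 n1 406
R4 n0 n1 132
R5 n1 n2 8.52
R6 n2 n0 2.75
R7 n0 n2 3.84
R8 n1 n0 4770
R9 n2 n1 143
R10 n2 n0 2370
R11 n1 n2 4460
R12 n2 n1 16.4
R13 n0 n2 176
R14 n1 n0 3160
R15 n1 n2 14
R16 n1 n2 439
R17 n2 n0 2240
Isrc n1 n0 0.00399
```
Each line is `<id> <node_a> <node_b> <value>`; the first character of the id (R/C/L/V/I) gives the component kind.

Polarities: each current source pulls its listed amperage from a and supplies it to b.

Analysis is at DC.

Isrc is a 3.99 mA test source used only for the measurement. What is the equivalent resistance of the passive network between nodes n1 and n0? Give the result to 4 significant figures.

R_eq = 4.847 Ω

Apply KCL at each of the 2 non-ground nodes and solve the resulting linear system.
Node n1: branches {R3, R4, R5, R8, R9, R11, R12, R14, R15, R16, Isrc} → V_1 = -0.01934
Node n2: branches {R1, R2, R3, R5, R6, R7, R9, R10, R11, R12, R13, R15, R16, R17} → V_2 = -0.004693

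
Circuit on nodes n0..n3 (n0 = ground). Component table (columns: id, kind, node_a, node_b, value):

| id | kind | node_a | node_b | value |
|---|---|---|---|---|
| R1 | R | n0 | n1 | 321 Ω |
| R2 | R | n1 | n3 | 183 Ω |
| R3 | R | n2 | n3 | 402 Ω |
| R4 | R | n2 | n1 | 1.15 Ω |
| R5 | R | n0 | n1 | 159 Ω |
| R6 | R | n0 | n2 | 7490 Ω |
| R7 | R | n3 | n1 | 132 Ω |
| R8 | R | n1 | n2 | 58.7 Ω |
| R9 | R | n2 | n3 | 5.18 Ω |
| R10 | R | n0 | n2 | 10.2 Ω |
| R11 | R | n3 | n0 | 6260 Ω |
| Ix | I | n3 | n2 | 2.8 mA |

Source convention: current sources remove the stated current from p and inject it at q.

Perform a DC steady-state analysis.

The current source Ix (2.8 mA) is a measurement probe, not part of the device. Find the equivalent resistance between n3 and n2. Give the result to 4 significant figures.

Apply KCL at each of the 3 non-ground nodes and solve the resulting linear system.
Node n1: branches {R1, R2, R4, R5, R7, R8} → V_1 = -0.0001562
Node n2: branches {R3, R4, R6, R8, R9, R10, Ix} → V_2 = 3.675e-05
Node n3: branches {R2, R3, R7, R9, R11, Ix} → V_3 = -0.01339

R_eq = 4.795 Ω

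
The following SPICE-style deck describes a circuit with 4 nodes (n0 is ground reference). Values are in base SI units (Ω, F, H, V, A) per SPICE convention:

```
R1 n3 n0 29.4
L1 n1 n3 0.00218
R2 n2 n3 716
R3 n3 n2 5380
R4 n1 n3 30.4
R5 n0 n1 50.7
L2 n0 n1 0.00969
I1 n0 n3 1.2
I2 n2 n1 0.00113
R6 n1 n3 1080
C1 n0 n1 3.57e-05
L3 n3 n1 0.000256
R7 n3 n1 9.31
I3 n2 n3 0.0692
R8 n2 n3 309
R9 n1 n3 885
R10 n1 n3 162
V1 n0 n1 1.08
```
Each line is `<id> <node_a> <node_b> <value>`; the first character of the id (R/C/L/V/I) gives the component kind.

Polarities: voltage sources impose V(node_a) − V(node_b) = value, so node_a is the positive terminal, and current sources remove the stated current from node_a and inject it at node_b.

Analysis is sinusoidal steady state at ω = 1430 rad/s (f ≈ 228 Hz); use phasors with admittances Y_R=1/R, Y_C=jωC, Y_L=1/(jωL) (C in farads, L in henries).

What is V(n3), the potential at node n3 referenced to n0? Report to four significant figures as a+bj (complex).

Apply KCL at each of the 3 non-ground nodes and solve the resulting linear system.
Node n1: branches {L1, R4, R5, L2, I2, R6, C1, L3, R7, R9, R10, V1} → V_1 = -1.080+0.000j
Node n2: branches {R2, R3, I2, I3, R8} → V_2 = -15.65+0.4034j
Node n3: branches {R1, L1, R2, R3, R4, I1, R6, L3, R7, I3, R8, R9, R10} → V_3 = -1.056+0.4034j
Source currents: i(V1)=-1.257+0.03653j

-1.056+0.4034j V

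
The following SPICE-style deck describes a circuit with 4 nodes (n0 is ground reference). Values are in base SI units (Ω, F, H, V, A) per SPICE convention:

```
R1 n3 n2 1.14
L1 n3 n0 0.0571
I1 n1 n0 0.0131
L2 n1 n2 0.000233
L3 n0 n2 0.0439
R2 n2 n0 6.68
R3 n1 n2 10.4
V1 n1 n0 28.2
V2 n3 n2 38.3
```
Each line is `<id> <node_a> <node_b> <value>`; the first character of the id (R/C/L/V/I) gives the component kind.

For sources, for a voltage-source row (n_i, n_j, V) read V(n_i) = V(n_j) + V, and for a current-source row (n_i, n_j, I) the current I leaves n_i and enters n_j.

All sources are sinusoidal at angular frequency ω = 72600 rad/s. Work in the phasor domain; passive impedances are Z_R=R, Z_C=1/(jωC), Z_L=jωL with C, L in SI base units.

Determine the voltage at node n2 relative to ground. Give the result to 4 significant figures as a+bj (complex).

MNA unknowns: 3 node voltages V₁..V_3 plus 2 source currents (V1, V2)
R1: Y=0.8772+0.000j on G[3,2]
L1: Y=0.000-0.0002412j on G[3,0]
I1: z[1]−=0.0131, z[0]+=0.0131
L2: Y=0.000-0.05912j on G[1,2]
L3: Y=0.000-0.0003138j on G[0,2]
R2: Y=0.1497+0.000j on G[2,0]
R3: Y=0.09615+0.000j on G[1,2]
V1: row V1−V0=28.2, i_V1 at 1,0
V2: row V3−V2=38.3, i_V2 at 3,2
solve → V1=28.20+0.000j, V2=11.96-3.840j, V3=50.26-3.840j
aux → i_V1=-1.802+0.5907j, i_V2=-33.60+0.01212j

11.96-3.840j V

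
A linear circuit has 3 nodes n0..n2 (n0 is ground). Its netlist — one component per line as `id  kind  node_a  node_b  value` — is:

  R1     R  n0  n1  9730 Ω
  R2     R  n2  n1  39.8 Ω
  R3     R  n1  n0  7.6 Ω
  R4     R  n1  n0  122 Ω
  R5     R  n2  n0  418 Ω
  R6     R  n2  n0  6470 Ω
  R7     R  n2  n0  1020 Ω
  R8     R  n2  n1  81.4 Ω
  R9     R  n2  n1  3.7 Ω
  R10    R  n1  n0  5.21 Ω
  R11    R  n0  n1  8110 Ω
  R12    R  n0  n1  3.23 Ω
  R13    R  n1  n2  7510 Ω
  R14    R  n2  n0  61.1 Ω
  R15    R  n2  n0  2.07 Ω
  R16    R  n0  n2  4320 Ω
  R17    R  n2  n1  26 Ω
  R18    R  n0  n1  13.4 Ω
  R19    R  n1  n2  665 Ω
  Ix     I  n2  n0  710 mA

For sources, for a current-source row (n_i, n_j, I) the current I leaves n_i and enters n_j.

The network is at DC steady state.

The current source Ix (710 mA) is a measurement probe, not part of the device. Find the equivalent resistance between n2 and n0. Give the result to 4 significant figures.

R_eq = 1.356 Ω

MNA unknowns: 2 node voltages V₁..V_2
R1: Y=0.0001028 on G[0,1]
R2: Y=0.02513 on G[2,1]
R3: Y=0.1316 on G[1,0]
R4: Y=0.008197 on G[1,0]
R5: Y=0.002392 on G[2,0]
R6: Y=0.0001546 on G[2,0]
R7: Y=0.0009804 on G[2,0]
R8: Y=0.01229 on G[2,1]
R9: Y=0.2703 on G[2,1]
R10: Y=0.1919 on G[1,0]
R11: Y=0.0001233 on G[0,1]
R12: Y=0.3096 on G[0,1]
R13: Y=0.0001332 on G[1,2]
R14: Y=0.01637 on G[2,0]
R15: Y=0.4831 on G[2,0]
R16: Y=0.0002315 on G[0,2]
R17: Y=0.03846 on G[2,1]
R18: Y=0.07463 on G[0,1]
R19: Y=0.001504 on G[1,2]
Ix: z[2]−=0.71, z[0]+=0.71
solve → V1=-0.3148, V2=-0.9630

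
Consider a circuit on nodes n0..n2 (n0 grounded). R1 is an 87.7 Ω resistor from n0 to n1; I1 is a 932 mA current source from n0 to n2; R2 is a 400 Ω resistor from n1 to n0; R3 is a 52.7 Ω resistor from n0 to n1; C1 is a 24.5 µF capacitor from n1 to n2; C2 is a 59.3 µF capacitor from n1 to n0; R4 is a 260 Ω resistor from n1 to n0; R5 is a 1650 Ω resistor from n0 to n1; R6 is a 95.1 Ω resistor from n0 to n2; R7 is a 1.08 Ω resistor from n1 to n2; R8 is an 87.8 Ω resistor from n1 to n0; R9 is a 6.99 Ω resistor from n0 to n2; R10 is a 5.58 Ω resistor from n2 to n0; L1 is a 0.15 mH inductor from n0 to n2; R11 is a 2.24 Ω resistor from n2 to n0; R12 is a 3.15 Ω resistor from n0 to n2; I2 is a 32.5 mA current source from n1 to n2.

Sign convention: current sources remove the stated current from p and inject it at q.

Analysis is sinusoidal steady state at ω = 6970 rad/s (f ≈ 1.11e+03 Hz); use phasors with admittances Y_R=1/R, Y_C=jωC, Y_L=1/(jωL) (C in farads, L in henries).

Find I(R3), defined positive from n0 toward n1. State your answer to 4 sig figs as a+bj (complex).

MNA unknowns: 2 node voltages V₁..V_2
R1: Y=0.01140+0.000j on G[0,1]
I1: z[0]−=0.932, z[2]+=0.932
R2: Y=0.002500+0.000j on G[1,0]
R3: Y=0.01898+0.000j on G[0,1]
C1: Y=0.000+0.1708j on G[1,2]
C2: Y=0.000+0.4133j on G[1,0]
R4: Y=0.003846+0.000j on G[1,0]
R5: Y=0.0006061+0.000j on G[0,1]
R6: Y=0.01052+0.000j on G[0,2]
R7: Y=0.9259+0.000j on G[1,2]
R8: Y=0.01139+0.000j on G[1,0]
R9: Y=0.1431+0.000j on G[0,2]
R10: Y=0.1792+0.000j on G[2,0]
L1: Y=0.000-0.9565j on G[0,2]
R11: Y=0.4464+0.000j on G[2,0]
R12: Y=0.3175+0.000j on G[0,2]
I2: z[1]−=0.0325, z[2]+=0.0325
solve → V1=0.5218+0.08639j, V2=0.5873+0.3118j

-0.009901-0.001639j A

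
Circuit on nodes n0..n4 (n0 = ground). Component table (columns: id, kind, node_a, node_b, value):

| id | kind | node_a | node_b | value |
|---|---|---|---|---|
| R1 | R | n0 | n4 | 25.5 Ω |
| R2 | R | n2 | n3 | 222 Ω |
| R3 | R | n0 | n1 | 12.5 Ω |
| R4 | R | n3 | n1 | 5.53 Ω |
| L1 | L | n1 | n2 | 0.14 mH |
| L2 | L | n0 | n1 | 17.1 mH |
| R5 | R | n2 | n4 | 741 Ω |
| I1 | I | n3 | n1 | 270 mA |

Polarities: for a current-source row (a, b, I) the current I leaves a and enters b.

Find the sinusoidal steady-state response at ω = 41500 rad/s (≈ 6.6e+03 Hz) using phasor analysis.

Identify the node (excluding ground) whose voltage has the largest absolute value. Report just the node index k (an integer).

3

Apply KCL at each of the 4 non-ground nodes and solve the resulting linear system.
Node n1: branches {R3, R4, L1, L2, I1} → V_1 = 9.568e-06+0.0006113j
Node n2: branches {R2, L1, R5} → V_2 = -0.001247-0.03747j
Node n3: branches {R2, R4, I1} → V_3 = -1.457-0.0003143j
Node n4: branches {R1, R5} → V_4 = -4.148e-05-0.001247j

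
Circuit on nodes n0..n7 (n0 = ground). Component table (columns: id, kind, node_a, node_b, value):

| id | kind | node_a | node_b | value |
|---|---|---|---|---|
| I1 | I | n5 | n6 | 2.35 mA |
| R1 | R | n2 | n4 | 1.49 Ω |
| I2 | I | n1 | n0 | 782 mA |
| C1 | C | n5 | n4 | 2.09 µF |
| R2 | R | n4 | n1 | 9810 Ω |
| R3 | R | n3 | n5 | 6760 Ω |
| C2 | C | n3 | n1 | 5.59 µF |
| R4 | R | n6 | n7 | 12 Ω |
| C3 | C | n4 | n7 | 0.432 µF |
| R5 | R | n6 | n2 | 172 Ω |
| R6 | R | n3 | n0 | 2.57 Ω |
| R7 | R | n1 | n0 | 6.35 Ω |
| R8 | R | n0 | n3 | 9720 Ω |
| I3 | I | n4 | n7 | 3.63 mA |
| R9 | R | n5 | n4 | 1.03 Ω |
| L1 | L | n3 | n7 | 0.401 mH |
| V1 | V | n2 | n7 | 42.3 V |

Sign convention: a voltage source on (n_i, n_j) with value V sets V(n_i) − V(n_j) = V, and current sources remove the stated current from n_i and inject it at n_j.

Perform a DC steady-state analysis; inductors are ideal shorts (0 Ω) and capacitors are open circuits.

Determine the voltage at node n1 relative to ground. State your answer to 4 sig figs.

MNA unknowns: 7 node voltages V₁..V_7 plus 2 source currents (L1, V1)
I1: z[5]−=0.00235, z[6]+=0.00235
R1: Y=0.6711 on G[2,4]
I2: z[1]−=0.782, z[0]+=0.782
C1: Y=0.000 on G[5,4]
R2: Y=0.0001019 on G[4,1]
R3: Y=0.0001479 on G[3,5]
C2: Y=0.000 on G[3,1]
R4: Y=0.08333 on G[6,7]
C3: Y=0.000 on G[4,7]
R5: Y=0.005814 on G[6,2]
R6: Y=0.3891 on G[3,0]
R7: Y=0.1575 on G[1,0]
R8: Y=0.0001029 on G[0,3]
I3: z[4]−=0.00363, z[7]+=0.00363
R9: Y=0.9709 on G[5,4]
L1: row V3−V7=0, i_L1 at 3,7
V1: row V2−V7=42.3, i_V1 at 2,7
solve → V1=-4.935, V2=42.29, V3=-0.01236, V4=42.26, V5=42.25, V6=2.773, V7=-0.01236
aux → i_L1=0.01106, i_V1=-0.2468

-4.935 V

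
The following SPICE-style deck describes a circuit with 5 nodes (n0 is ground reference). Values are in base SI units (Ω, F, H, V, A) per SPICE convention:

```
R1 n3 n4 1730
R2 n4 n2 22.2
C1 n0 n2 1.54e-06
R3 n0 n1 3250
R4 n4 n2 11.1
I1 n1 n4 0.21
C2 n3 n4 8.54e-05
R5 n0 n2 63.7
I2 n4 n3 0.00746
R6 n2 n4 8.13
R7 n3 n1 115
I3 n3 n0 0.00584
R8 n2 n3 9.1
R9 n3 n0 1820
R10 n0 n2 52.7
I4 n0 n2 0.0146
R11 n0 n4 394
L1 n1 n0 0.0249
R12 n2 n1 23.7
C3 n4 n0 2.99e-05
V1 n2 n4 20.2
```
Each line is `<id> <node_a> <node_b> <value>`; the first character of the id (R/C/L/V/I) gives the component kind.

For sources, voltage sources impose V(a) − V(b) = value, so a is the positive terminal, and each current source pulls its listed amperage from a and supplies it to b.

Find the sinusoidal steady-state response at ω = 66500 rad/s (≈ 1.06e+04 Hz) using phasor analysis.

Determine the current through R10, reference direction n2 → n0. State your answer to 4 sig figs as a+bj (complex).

0.3645+0.005972j A

Element admittances at ω=66500 rad/s:
  Y(R1) = 0.0005780+0.000j S between n3,n4
  Y(R2) = 0.04505+0.000j S between n4,n2
  Y(C1) = 0.000+0.1024j S between n0,n2
  Y(R3) = 0.0003077+0.000j S between n0,n1
  Y(R4) = 0.09009+0.000j S between n4,n2
  I1: injects 0.21 A into n4 (from n1)
  Y(C2) = 0.000+5.679j S between n3,n4
  Y(R5) = 0.01570+0.000j S between n0,n2
  I2: injects 0.00746 A into n3 (from n4)
  Y(R6) = 0.1230+0.000j S between n2,n4
  Y(R7) = 0.008696+0.000j S between n3,n1
  I3: injects 0.00584 A into n0 (from n3)
  Y(R8) = 0.1099+0.000j S between n2,n3
  Y(R9) = 0.0005495+0.000j S between n3,n0
  Y(R10) = 0.01898+0.000j S between n0,n2
  I4: injects 0.0146 A into n2 (from n0)
  Y(R11) = 0.002538+0.000j S between n0,n4
  Y(L1) = 0.000-0.0006039j S between n1,n0
  Y(R12) = 0.04219+0.000j S between n2,n1
  Y(C3) = 0.000+1.988j S between n4,n0
  V1: constraint V(n2)−V(n4) = 20.2
Assemble and solve the 5×5 MNA system:
  V(n1)=11.56+0.3795j  V(n2)=19.21+0.3147j  V(n3)=-0.9830-0.09557j  V(n4)=-0.9917+0.3147j
  i(V1)=-8.375-2.020j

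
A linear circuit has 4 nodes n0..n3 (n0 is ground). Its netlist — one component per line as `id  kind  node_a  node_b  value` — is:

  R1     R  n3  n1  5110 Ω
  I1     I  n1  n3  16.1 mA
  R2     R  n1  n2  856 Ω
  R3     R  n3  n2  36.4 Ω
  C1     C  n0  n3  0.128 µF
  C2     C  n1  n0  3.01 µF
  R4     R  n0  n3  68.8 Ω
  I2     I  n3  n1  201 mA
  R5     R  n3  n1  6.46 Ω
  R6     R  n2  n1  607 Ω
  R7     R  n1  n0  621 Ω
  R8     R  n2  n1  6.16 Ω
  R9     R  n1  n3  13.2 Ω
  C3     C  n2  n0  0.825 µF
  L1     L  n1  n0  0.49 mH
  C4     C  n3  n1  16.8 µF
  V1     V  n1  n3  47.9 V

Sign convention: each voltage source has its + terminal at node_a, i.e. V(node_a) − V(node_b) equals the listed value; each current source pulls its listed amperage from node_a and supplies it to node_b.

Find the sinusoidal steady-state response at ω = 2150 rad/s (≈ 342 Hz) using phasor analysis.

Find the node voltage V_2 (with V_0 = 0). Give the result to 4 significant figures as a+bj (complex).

-6.838+0.8034j V

MNA unknowns: 3 node voltages V₁..V_3 plus 1 source current (V1)
R1: Y=0.0001957+0.000j on G[3,1]
I1: z[1]−=0.0161, z[3]+=0.0161
R2: Y=0.001168+0.000j on G[1,2]
R3: Y=0.02747+0.000j on G[3,2]
C1: Y=0.000+0.0002752j on G[0,3]
C2: Y=0.000+0.006471j on G[1,0]
R4: Y=0.01453+0.000j on G[0,3]
I2: z[3]−=0.201, z[1]+=0.201
R5: Y=0.1548+0.000j on G[3,1]
R6: Y=0.001647+0.000j on G[2,1]
R7: Y=0.001610+0.000j on G[1,0]
R8: Y=0.1623+0.000j on G[2,1]
R9: Y=0.07576+0.000j on G[1,3]
C3: Y=0.000+0.001774j on G[2,0]
L1: Y=0.000-0.9492j on G[1,0]
C4: Y=0.000+0.03612j on G[3,1]
V1: row V1−V3=47.9, i_V1 at 1,3
solve → V1=-0.01417+0.7405j, V2=-6.838+0.8034j, V3=-47.91+0.7405j
aux → i_V1=-12.69-1.734j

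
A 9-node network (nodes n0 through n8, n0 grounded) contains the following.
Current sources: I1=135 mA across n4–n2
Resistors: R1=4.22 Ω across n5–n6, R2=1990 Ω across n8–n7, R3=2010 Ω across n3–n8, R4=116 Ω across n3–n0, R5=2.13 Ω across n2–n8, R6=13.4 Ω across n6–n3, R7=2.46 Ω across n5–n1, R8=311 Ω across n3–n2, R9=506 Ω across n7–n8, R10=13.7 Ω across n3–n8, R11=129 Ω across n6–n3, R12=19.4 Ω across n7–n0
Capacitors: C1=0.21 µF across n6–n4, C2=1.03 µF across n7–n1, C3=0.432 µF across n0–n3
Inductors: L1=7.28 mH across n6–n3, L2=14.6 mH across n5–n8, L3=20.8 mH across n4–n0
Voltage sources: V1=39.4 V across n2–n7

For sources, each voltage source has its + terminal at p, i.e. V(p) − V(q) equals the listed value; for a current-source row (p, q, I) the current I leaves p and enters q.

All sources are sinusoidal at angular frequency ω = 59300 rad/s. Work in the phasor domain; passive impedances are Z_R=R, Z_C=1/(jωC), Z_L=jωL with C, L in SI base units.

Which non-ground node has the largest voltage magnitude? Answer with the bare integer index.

MNA unknowns: 8 node voltages V₁..V_8 plus 1 source current (V1)
I1: z[4]−=0.135, z[2]+=0.135
R1: Y=0.2370+0.000j on G[5,6]
R2: Y=0.0005025+0.000j on G[8,7]
R3: Y=0.0004975+0.000j on G[3,8]
R4: Y=0.008621+0.000j on G[3,0]
R5: Y=0.4695+0.000j on G[2,8]
R6: Y=0.07463+0.000j on G[6,3]
R7: Y=0.4065+0.000j on G[5,1]
R8: Y=0.003215+0.000j on G[3,2]
R9: Y=0.001976+0.000j on G[7,8]
C1: Y=0.000+0.01245j on G[6,4]
R10: Y=0.07299+0.000j on G[3,8]
C2: Y=0.000+0.06108j on G[7,1]
L1: Y=0.000-0.002316j on G[6,3]
L2: Y=0.000-0.001155j on G[5,8]
R11: Y=0.007752+0.000j on G[6,3]
R12: Y=0.05155+0.000j on G[7,0]
C3: Y=0.000+0.02562j on G[0,3]
L3: Y=0.000-0.0008107j on G[4,0]
V1: row V2−V7=39.4, i_V1 at 2,7
solve → V1=-3.673-16.83j, V2=31.76-4.133j, V3=12.20-11.41j, V4=1.555-4.519j, V5=-1.765-16.24j, V6=1.454-15.07j, V7=-7.639-4.133j, V8=28.92-5.048j
aux → i_V1=-1.260-0.4530j

2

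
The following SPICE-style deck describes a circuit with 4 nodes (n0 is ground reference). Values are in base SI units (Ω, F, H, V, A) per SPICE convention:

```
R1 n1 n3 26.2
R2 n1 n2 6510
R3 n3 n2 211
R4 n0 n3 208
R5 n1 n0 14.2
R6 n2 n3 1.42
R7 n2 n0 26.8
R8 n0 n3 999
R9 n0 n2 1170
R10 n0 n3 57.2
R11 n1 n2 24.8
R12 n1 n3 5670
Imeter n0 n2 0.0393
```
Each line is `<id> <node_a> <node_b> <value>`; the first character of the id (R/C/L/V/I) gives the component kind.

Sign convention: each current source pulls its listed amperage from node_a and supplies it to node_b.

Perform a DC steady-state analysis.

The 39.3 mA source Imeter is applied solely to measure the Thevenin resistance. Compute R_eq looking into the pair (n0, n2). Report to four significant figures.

R_eq = 10.37 Ω

MNA unknowns: 3 node voltages V₁..V_3
R1: Y=0.03817 on G[1,3]
R2: Y=0.0001536 on G[1,2]
R3: Y=0.004739 on G[3,2]
R4: Y=0.004808 on G[0,3]
R5: Y=0.07042 on G[1,0]
R6: Y=0.7042 on G[2,3]
R7: Y=0.03731 on G[2,0]
R8: Y=0.001001 on G[0,3]
R9: Y=0.0008547 on G[0,2]
R10: Y=0.01748 on G[0,3]
R11: Y=0.04032 on G[1,2]
R12: Y=0.0001764 on G[1,3]
Imeter: z[0]−=0.0393, z[2]+=0.0393
solve → V1=0.2096, V2=0.4077, V3=0.3855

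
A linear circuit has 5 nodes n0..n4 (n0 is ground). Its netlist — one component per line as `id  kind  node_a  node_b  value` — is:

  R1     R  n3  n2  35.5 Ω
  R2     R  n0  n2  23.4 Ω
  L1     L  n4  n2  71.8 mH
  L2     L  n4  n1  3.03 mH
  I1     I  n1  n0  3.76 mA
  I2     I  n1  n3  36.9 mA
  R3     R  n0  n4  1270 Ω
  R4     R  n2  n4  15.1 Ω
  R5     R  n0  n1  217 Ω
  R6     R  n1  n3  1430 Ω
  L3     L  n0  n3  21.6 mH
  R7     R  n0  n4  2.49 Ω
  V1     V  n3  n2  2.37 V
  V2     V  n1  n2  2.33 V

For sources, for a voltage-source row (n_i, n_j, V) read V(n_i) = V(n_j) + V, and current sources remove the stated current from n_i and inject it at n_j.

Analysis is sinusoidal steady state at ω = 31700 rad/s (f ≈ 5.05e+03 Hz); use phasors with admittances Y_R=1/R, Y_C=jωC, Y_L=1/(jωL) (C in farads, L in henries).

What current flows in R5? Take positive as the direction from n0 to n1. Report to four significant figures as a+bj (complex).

MNA unknowns: 4 node voltages V₁..V_4 plus 2 source currents (V1, V2)
R1: Y=0.02817+0.000j on G[3,2]
R2: Y=0.04274+0.000j on G[0,2]
L1: Y=0.000-0.0004394j on G[4,2]
L2: Y=0.000-0.01041j on G[4,1]
I1: z[1]−=0.00376, z[0]+=0.00376
I2: z[1]−=0.0369, z[3]+=0.0369
R3: Y=0.0007874+0.000j on G[0,4]
R4: Y=0.06623+0.000j on G[2,4]
R5: Y=0.004608+0.000j on G[0,1]
R6: Y=0.0006993+0.000j on G[1,3]
L3: Y=0.000-0.001460j on G[0,3]
R7: Y=0.4016+0.000j on G[0,4]
V1: row V3−V2=2.37, i_V1 at 3,2
V2: row V1−V2=2.33, i_V2 at 1,2
solve → V1=2.167+0.2178j, V2=-0.1632+0.2178j, V3=2.207+0.2178j, V4=-0.01762-0.01761j
aux → i_V1=-0.03021+0.003223j, i_V2=-0.05307+0.02174j

-0.009985-0.001004j A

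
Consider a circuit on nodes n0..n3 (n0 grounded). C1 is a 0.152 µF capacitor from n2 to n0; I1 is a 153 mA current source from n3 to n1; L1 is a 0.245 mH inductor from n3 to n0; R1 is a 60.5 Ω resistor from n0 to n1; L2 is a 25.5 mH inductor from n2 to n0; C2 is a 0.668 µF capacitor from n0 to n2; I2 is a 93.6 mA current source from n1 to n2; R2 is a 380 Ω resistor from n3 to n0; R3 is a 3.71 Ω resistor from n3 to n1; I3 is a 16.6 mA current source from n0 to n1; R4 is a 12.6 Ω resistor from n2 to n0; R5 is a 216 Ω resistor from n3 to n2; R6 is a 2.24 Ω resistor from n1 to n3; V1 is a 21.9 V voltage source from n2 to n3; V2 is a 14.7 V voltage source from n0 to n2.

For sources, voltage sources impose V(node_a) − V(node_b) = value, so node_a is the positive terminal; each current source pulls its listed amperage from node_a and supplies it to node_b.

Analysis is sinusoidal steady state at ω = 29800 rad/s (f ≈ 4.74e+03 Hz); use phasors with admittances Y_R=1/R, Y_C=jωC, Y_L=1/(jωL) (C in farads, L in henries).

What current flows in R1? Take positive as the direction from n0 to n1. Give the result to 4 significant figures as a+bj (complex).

Apply KCL at each of the 3 non-ground nodes and solve the resulting linear system.
Node n1: branches {I1, R1, I2, R3, I3, R6} → V_1 = -35.67+0.000j
Node n2: branches {C1, L2, C2, I2, R4, R5, V1, V2} → V_2 = -14.70+0.000j
Node n3: branches {I1, L1, R2, R3, R5, R6, V1} → V_3 = -36.60+0.000j
Source currents: i(V1)=-0.7103+5.013j, i(V2)=-1.869+4.673j

0.5896+0.000j A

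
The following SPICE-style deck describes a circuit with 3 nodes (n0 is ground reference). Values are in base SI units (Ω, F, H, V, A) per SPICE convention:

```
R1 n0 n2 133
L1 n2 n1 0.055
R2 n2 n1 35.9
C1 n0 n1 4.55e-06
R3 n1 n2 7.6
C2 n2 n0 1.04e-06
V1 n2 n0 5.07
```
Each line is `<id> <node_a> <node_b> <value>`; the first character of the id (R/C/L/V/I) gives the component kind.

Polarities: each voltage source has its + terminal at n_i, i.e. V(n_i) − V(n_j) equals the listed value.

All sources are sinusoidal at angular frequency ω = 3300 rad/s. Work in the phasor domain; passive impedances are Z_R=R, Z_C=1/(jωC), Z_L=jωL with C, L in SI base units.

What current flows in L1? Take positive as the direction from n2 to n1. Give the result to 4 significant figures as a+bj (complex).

0.002621-0.0001563j A

MNA unknowns: 2 node voltages V₁..V_2 plus 1 source current (V1)
R1: Y=0.007519+0.000j on G[0,2]
L1: Y=0.000-0.005510j on G[2,1]
R2: Y=0.02786+0.000j on G[2,1]
C1: Y=0.000+0.01501j on G[0,1]
R3: Y=0.1316+0.000j on G[1,2]
C2: Y=0.000+0.003432j on G[2,0]
V1: row V2−V0=5.07, i_V1 at 2,0
solve → V1=5.042-0.4758j, V2=5.070+0.000j
aux → i_V1=-0.04526-0.09310j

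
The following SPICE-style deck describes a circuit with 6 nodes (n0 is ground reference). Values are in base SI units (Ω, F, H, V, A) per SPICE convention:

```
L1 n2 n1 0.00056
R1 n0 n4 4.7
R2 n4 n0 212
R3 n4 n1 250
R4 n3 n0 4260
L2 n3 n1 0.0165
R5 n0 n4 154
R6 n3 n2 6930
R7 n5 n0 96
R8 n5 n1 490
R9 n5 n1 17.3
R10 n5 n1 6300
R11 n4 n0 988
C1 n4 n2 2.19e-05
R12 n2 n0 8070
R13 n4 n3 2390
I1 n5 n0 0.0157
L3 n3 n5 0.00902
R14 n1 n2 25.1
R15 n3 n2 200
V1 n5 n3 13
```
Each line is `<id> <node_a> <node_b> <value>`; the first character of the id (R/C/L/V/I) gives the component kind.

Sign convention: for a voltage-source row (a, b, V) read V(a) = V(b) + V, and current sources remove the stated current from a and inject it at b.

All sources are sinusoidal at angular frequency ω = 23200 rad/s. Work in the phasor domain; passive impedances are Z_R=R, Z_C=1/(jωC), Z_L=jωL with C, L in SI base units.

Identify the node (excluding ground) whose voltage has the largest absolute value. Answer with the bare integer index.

3

Apply KCL at each of the 5 non-ground nodes and solve the resulting linear system.
Node n1: branches {L1, R3, L2, R8, R9, R10, R14} → V_1 = 0.1397+0.4779j
Node n2: branches {L1, R6, C1, R12, R14, R15} → V_2 = -0.1018+0.03770j
Node n3: branches {R4, L2, R6, R13, L3, R15, V1} → V_3 = -12.10-0.04062j
Node n4: branches {R1, R2, R3, R5, R11, C1, R13} → V_4 = -0.09892+0.001902j
Node n5: branches {R7, R8, R9, R10, I1, L3, V1} → V_5 = 0.9032-0.04062j
Source currents: i(V1)=-0.07092+0.09366j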